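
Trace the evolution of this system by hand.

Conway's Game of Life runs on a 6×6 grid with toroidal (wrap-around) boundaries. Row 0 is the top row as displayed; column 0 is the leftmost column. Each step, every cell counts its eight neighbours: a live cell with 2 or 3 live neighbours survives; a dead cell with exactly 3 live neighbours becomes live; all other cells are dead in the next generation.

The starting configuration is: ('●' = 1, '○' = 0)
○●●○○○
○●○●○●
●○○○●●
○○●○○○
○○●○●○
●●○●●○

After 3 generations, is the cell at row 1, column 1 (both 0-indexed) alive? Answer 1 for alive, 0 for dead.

0

0) ○●●○○○
○●○●○●
●○○○●●
○○●○○○
○○●○●○
●●○●●○
1) ○○○○○●
○●○●○●
●●●●●●
○●○○●○
○○●○●●
●○○○●●
2) ○○○○○○
○●○●○○
○○○○○○
○○○○○○
○●○○○○
●○○●○○
3) ○○●○○○
○○○○○○
○○○○○○
○○○○○○
○○○○○○
○○○○○○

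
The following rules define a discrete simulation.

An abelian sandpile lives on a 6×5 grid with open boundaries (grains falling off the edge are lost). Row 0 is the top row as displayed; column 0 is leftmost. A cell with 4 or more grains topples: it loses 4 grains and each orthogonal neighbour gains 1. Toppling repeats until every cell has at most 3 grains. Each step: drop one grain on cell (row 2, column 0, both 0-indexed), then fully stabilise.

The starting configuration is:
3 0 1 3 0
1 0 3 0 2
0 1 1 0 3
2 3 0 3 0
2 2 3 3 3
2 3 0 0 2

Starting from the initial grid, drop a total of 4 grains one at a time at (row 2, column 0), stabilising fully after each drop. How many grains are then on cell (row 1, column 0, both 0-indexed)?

t=0: 3 0 1 3 0
1 0 3 0 2
0 1 1 0 3
2 3 0 3 0
2 2 3 3 3
2 3 0 0 2
t=1: 3 0 1 3 0
1 0 3 0 2
1 1 1 0 3
2 3 0 3 0
2 2 3 3 3
2 3 0 0 2
t=2: 3 0 1 3 0
1 0 3 0 2
2 1 1 0 3
2 3 0 3 0
2 2 3 3 3
2 3 0 0 2
t=3: 3 0 1 3 0
1 0 3 0 2
3 1 1 0 3
2 3 0 3 0
2 2 3 3 3
2 3 0 0 2
t=4: 3 0 1 3 0
2 0 3 0 2
0 2 1 0 3
3 3 0 3 0
2 2 3 3 3
2 3 0 0 2

2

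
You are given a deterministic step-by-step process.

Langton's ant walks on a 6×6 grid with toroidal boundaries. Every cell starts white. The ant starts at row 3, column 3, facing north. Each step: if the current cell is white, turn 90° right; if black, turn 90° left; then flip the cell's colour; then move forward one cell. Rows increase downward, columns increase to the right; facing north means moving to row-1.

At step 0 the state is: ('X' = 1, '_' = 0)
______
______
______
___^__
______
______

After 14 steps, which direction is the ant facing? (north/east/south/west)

south

t=0: ______
______
______
___^__
______
______
t=1: ______
______
______
___X>_
______
______
t=2: ______
______
______
___XX_
____v_
______
t=3: ______
______
______
___XX_
___<X_
______
t=4: ______
______
______
___^X_
___XX_
______
t=5: ______
______
______
__<_X_
___XX_
______
t=6: ______
______
__^___
__X_X_
___XX_
______
t=7: ______
______
__X>__
__X_X_
___XX_
______
t=8: ______
______
__XX__
__XvX_
___XX_
______
t=9: ______
______
__XX__
__<XX_
___XX_
______
t=10: ______
______
__XX__
___XX_
__vXX_
______
t=11: ______
______
__XX__
___XX_
_<XXX_
______
t=12: ______
______
__XX__
_^_XX_
_XXXX_
______
t=13: ______
______
__XX__
_X>XX_
_XXXX_
______
t=14: ______
______
__XX__
_XXXX_
_XvXX_
______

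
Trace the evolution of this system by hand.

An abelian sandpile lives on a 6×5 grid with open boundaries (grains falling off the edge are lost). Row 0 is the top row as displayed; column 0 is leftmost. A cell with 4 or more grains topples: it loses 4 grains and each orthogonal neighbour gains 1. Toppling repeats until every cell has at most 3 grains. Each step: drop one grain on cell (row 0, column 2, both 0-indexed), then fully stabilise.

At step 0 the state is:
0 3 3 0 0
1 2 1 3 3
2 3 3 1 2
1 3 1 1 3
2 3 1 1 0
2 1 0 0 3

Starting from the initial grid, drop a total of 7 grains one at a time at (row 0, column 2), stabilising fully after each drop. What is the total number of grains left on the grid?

k=0  0 3 3 0 0
1 2 1 3 3
2 3 3 1 2
1 3 1 1 3
2 3 1 1 0
2 1 0 0 3
k=1  1 0 1 1 0
1 3 2 3 3
2 3 3 1 2
1 3 1 1 3
2 3 1 1 0
2 1 0 0 3
k=2  1 0 2 1 0
1 3 2 3 3
2 3 3 1 2
1 3 1 1 3
2 3 1 1 0
2 1 0 0 3
k=3  1 0 3 1 0
1 3 2 3 3
2 3 3 1 2
1 3 1 1 3
2 3 1 1 0
2 1 0 0 3
k=4  1 1 0 2 0
1 3 3 3 3
2 3 3 1 2
1 3 1 1 3
2 3 1 1 0
2 1 0 0 3
k=5  1 1 1 2 0
1 3 3 3 3
2 3 3 1 2
1 3 1 1 3
2 3 1 1 0
2 1 0 0 3
k=6  1 1 2 2 0
1 3 3 3 3
2 3 3 1 2
1 3 1 1 3
2 3 1 1 0
2 1 0 0 3
k=7  1 1 3 2 0
1 3 3 3 3
2 3 3 1 2
1 3 1 1 3
2 3 1 1 0
2 1 0 0 3

53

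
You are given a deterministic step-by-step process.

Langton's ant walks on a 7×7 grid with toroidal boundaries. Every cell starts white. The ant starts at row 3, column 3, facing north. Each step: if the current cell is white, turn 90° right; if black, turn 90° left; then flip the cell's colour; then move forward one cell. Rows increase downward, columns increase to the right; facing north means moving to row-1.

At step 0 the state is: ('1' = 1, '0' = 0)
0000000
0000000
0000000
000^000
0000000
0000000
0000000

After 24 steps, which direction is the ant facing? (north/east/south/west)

south

gen 0: 0000000
0000000
0000000
000^000
0000000
0000000
0000000
gen 1: 0000000
0000000
0000000
0001>00
0000000
0000000
0000000
gen 2: 0000000
0000000
0000000
0001100
0000v00
0000000
0000000
gen 3: 0000000
0000000
0000000
0001100
000<100
0000000
0000000
gen 4: 0000000
0000000
0000000
000^100
0001100
0000000
0000000
gen 5: 0000000
0000000
0000000
00<0100
0001100
0000000
0000000
gen 6: 0000000
0000000
00^0000
0010100
0001100
0000000
0000000
gen 7: 0000000
0000000
001>000
0010100
0001100
0000000
0000000
gen 8: 0000000
0000000
0011000
001v100
0001100
0000000
0000000
gen 9: 0000000
0000000
0011000
00<1100
0001100
0000000
0000000
gen 10: 0000000
0000000
0011000
0001100
00v1100
0000000
0000000
gen 11: 0000000
0000000
0011000
0001100
0<11100
0000000
0000000
gen 12: 0000000
0000000
0011000
0^01100
0111100
0000000
0000000
gen 13: 0000000
0000000
0011000
01>1100
0111100
0000000
0000000
gen 14: 0000000
0000000
0011000
0111100
01v1100
0000000
0000000
gen 15: 0000000
0000000
0011000
0111100
010>100
0000000
0000000
gen 16: 0000000
0000000
0011000
011^100
0100100
0000000
0000000
gen 17: 0000000
0000000
0011000
01<0100
0100100
0000000
0000000
gen 18: 0000000
0000000
0011000
0100100
01v0100
0000000
0000000
gen 19: 0000000
0000000
0011000
0100100
0<10100
0000000
0000000
gen 20: 0000000
0000000
0011000
0100100
0010100
0v00000
0000000
gen 21: 0000000
0000000
0011000
0100100
0010100
<100000
0000000
gen 22: 0000000
0000000
0011000
0100100
^010100
1100000
0000000
gen 23: 0000000
0000000
0011000
0100100
1>10100
1100000
0000000
gen 24: 0000000
0000000
0011000
0100100
1110100
1v00000
0000000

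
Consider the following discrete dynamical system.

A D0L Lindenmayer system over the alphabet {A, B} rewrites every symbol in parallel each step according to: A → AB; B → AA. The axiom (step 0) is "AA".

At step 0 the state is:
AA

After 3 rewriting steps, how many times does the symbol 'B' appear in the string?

6

gen 0: AA
gen 1: ABAB
gen 2: ABAAABAA
gen 3: ABAAABABABAAABAB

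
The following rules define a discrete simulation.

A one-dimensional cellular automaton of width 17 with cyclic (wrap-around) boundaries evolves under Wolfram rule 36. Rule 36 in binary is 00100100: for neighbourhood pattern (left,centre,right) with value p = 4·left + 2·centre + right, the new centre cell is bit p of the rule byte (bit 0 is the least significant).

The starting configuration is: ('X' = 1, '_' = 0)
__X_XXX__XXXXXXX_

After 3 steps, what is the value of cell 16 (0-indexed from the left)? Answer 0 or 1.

step 0: __X_XXX__XXXXXXX_
step 1: __XX_____________
step 2: _________________
step 3: _________________

0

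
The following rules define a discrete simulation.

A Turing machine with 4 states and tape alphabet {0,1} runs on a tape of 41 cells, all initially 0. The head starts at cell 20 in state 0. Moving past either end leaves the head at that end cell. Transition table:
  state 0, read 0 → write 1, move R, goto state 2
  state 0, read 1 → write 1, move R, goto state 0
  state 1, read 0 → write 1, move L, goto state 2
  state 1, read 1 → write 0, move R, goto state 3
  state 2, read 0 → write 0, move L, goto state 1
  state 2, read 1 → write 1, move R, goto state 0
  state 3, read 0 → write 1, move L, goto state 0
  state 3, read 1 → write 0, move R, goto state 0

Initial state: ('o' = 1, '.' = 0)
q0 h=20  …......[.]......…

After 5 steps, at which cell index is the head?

21

t=0: q0 h=20  …......[.]......…
t=1: q2 h=21  ….....o[.]......…
t=2: q1 h=20  …......[o]......…
t=3: q3 h=21  …......[.]......…
t=4: q0 h=20  …......[.]o.....…
t=5: q2 h=21  ….....o[o]......…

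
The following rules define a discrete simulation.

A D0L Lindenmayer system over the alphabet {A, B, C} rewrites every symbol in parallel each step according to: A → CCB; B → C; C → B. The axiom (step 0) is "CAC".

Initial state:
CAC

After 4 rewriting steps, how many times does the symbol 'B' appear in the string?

2

0) CAC
1) BCCBB
2) CBBCC
3) BCCBB
4) CBBCC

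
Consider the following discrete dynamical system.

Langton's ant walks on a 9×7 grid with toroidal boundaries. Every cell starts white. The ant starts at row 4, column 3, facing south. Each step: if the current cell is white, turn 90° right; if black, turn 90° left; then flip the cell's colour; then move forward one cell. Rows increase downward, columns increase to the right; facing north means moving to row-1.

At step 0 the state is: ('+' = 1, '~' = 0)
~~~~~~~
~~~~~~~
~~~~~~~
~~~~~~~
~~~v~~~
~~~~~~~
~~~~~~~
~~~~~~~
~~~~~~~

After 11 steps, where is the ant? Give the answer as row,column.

3,5

k=0  ~~~~~~~
~~~~~~~
~~~~~~~
~~~~~~~
~~~v~~~
~~~~~~~
~~~~~~~
~~~~~~~
~~~~~~~
k=1  ~~~~~~~
~~~~~~~
~~~~~~~
~~~~~~~
~~<+~~~
~~~~~~~
~~~~~~~
~~~~~~~
~~~~~~~
k=2  ~~~~~~~
~~~~~~~
~~~~~~~
~~^~~~~
~~++~~~
~~~~~~~
~~~~~~~
~~~~~~~
~~~~~~~
k=3  ~~~~~~~
~~~~~~~
~~~~~~~
~~+>~~~
~~++~~~
~~~~~~~
~~~~~~~
~~~~~~~
~~~~~~~
k=4  ~~~~~~~
~~~~~~~
~~~~~~~
~~++~~~
~~+v~~~
~~~~~~~
~~~~~~~
~~~~~~~
~~~~~~~
k=5  ~~~~~~~
~~~~~~~
~~~~~~~
~~++~~~
~~+~>~~
~~~~~~~
~~~~~~~
~~~~~~~
~~~~~~~
k=6  ~~~~~~~
~~~~~~~
~~~~~~~
~~++~~~
~~+~+~~
~~~~v~~
~~~~~~~
~~~~~~~
~~~~~~~
k=7  ~~~~~~~
~~~~~~~
~~~~~~~
~~++~~~
~~+~+~~
~~~<+~~
~~~~~~~
~~~~~~~
~~~~~~~
k=8  ~~~~~~~
~~~~~~~
~~~~~~~
~~++~~~
~~+^+~~
~~~++~~
~~~~~~~
~~~~~~~
~~~~~~~
k=9  ~~~~~~~
~~~~~~~
~~~~~~~
~~++~~~
~~++>~~
~~~++~~
~~~~~~~
~~~~~~~
~~~~~~~
k=10  ~~~~~~~
~~~~~~~
~~~~~~~
~~++^~~
~~++~~~
~~~++~~
~~~~~~~
~~~~~~~
~~~~~~~
k=11  ~~~~~~~
~~~~~~~
~~~~~~~
~~+++>~
~~++~~~
~~~++~~
~~~~~~~
~~~~~~~
~~~~~~~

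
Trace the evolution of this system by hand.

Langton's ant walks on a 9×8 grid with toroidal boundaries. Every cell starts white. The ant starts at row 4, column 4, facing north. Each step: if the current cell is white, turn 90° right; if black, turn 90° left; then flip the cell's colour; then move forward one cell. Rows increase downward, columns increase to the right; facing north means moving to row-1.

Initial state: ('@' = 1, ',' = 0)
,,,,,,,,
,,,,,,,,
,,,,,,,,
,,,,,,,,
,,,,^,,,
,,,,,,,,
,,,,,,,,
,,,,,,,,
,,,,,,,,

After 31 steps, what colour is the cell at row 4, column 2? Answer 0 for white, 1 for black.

1

t=0: ,,,,,,,,
,,,,,,,,
,,,,,,,,
,,,,,,,,
,,,,^,,,
,,,,,,,,
,,,,,,,,
,,,,,,,,
,,,,,,,,
t=1: ,,,,,,,,
,,,,,,,,
,,,,,,,,
,,,,,,,,
,,,,@>,,
,,,,,,,,
,,,,,,,,
,,,,,,,,
,,,,,,,,
t=2: ,,,,,,,,
,,,,,,,,
,,,,,,,,
,,,,,,,,
,,,,@@,,
,,,,,v,,
,,,,,,,,
,,,,,,,,
,,,,,,,,
t=3: ,,,,,,,,
,,,,,,,,
,,,,,,,,
,,,,,,,,
,,,,@@,,
,,,,<@,,
,,,,,,,,
,,,,,,,,
,,,,,,,,
t=4: ,,,,,,,,
,,,,,,,,
,,,,,,,,
,,,,,,,,
,,,,^@,,
,,,,@@,,
,,,,,,,,
,,,,,,,,
,,,,,,,,
t=5: ,,,,,,,,
,,,,,,,,
,,,,,,,,
,,,,,,,,
,,,<,@,,
,,,,@@,,
,,,,,,,,
,,,,,,,,
,,,,,,,,
t=6: ,,,,,,,,
,,,,,,,,
,,,,,,,,
,,,^,,,,
,,,@,@,,
,,,,@@,,
,,,,,,,,
,,,,,,,,
,,,,,,,,
t=7: ,,,,,,,,
,,,,,,,,
,,,,,,,,
,,,@>,,,
,,,@,@,,
,,,,@@,,
,,,,,,,,
,,,,,,,,
,,,,,,,,
t=8: ,,,,,,,,
,,,,,,,,
,,,,,,,,
,,,@@,,,
,,,@v@,,
,,,,@@,,
,,,,,,,,
,,,,,,,,
,,,,,,,,
t=9: ,,,,,,,,
,,,,,,,,
,,,,,,,,
,,,@@,,,
,,,<@@,,
,,,,@@,,
,,,,,,,,
,,,,,,,,
,,,,,,,,
t=10: ,,,,,,,,
,,,,,,,,
,,,,,,,,
,,,@@,,,
,,,,@@,,
,,,v@@,,
,,,,,,,,
,,,,,,,,
,,,,,,,,
t=11: ,,,,,,,,
,,,,,,,,
,,,,,,,,
,,,@@,,,
,,,,@@,,
,,<@@@,,
,,,,,,,,
,,,,,,,,
,,,,,,,,
t=12: ,,,,,,,,
,,,,,,,,
,,,,,,,,
,,,@@,,,
,,^,@@,,
,,@@@@,,
,,,,,,,,
,,,,,,,,
,,,,,,,,
t=13: ,,,,,,,,
,,,,,,,,
,,,,,,,,
,,,@@,,,
,,@>@@,,
,,@@@@,,
,,,,,,,,
,,,,,,,,
,,,,,,,,
t=14: ,,,,,,,,
,,,,,,,,
,,,,,,,,
,,,@@,,,
,,@@@@,,
,,@v@@,,
,,,,,,,,
,,,,,,,,
,,,,,,,,
t=15: ,,,,,,,,
,,,,,,,,
,,,,,,,,
,,,@@,,,
,,@@@@,,
,,@,>@,,
,,,,,,,,
,,,,,,,,
,,,,,,,,
t=16: ,,,,,,,,
,,,,,,,,
,,,,,,,,
,,,@@,,,
,,@@^@,,
,,@,,@,,
,,,,,,,,
,,,,,,,,
,,,,,,,,
t=17: ,,,,,,,,
,,,,,,,,
,,,,,,,,
,,,@@,,,
,,@<,@,,
,,@,,@,,
,,,,,,,,
,,,,,,,,
,,,,,,,,
t=18: ,,,,,,,,
,,,,,,,,
,,,,,,,,
,,,@@,,,
,,@,,@,,
,,@v,@,,
,,,,,,,,
,,,,,,,,
,,,,,,,,
t=19: ,,,,,,,,
,,,,,,,,
,,,,,,,,
,,,@@,,,
,,@,,@,,
,,<@,@,,
,,,,,,,,
,,,,,,,,
,,,,,,,,
t=20: ,,,,,,,,
,,,,,,,,
,,,,,,,,
,,,@@,,,
,,@,,@,,
,,,@,@,,
,,v,,,,,
,,,,,,,,
,,,,,,,,
t=21: ,,,,,,,,
,,,,,,,,
,,,,,,,,
,,,@@,,,
,,@,,@,,
,,,@,@,,
,<@,,,,,
,,,,,,,,
,,,,,,,,
t=22: ,,,,,,,,
,,,,,,,,
,,,,,,,,
,,,@@,,,
,,@,,@,,
,^,@,@,,
,@@,,,,,
,,,,,,,,
,,,,,,,,
t=23: ,,,,,,,,
,,,,,,,,
,,,,,,,,
,,,@@,,,
,,@,,@,,
,@>@,@,,
,@@,,,,,
,,,,,,,,
,,,,,,,,
t=24: ,,,,,,,,
,,,,,,,,
,,,,,,,,
,,,@@,,,
,,@,,@,,
,@@@,@,,
,@v,,,,,
,,,,,,,,
,,,,,,,,
t=25: ,,,,,,,,
,,,,,,,,
,,,,,,,,
,,,@@,,,
,,@,,@,,
,@@@,@,,
,@,>,,,,
,,,,,,,,
,,,,,,,,
t=26: ,,,,,,,,
,,,,,,,,
,,,,,,,,
,,,@@,,,
,,@,,@,,
,@@@,@,,
,@,@,,,,
,,,v,,,,
,,,,,,,,
t=27: ,,,,,,,,
,,,,,,,,
,,,,,,,,
,,,@@,,,
,,@,,@,,
,@@@,@,,
,@,@,,,,
,,<@,,,,
,,,,,,,,
t=28: ,,,,,,,,
,,,,,,,,
,,,,,,,,
,,,@@,,,
,,@,,@,,
,@@@,@,,
,@^@,,,,
,,@@,,,,
,,,,,,,,
t=29: ,,,,,,,,
,,,,,,,,
,,,,,,,,
,,,@@,,,
,,@,,@,,
,@@@,@,,
,@@>,,,,
,,@@,,,,
,,,,,,,,
t=30: ,,,,,,,,
,,,,,,,,
,,,,,,,,
,,,@@,,,
,,@,,@,,
,@@^,@,,
,@@,,,,,
,,@@,,,,
,,,,,,,,
t=31: ,,,,,,,,
,,,,,,,,
,,,,,,,,
,,,@@,,,
,,@,,@,,
,@<,,@,,
,@@,,,,,
,,@@,,,,
,,,,,,,,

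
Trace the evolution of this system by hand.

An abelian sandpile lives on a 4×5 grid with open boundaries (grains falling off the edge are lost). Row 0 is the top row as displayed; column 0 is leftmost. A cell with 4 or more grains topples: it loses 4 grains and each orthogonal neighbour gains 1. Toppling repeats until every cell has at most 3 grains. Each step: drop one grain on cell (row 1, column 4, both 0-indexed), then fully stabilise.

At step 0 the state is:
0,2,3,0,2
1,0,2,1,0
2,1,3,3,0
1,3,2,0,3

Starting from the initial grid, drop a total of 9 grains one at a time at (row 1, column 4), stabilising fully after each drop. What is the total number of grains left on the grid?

34

k=0  0,2,3,0,2
1,0,2,1,0
2,1,3,3,0
1,3,2,0,3
k=1  0,2,3,0,2
1,0,2,1,1
2,1,3,3,0
1,3,2,0,3
k=2  0,2,3,0,2
1,0,2,1,2
2,1,3,3,0
1,3,2,0,3
k=3  0,2,3,0,2
1,0,2,1,3
2,1,3,3,0
1,3,2,0,3
k=4  0,2,3,0,3
1,0,2,2,0
2,1,3,3,1
1,3,2,0,3
k=5  0,2,3,0,3
1,0,2,2,1
2,1,3,3,1
1,3,2,0,3
k=6  0,2,3,0,3
1,0,2,2,2
2,1,3,3,1
1,3,2,0,3
k=7  0,2,3,0,3
1,0,2,2,3
2,1,3,3,1
1,3,2,0,3
k=8  0,2,3,1,0
1,0,2,3,1
2,1,3,3,2
1,3,2,0,3
k=9  0,2,3,1,0
1,0,2,3,2
2,1,3,3,2
1,3,2,0,3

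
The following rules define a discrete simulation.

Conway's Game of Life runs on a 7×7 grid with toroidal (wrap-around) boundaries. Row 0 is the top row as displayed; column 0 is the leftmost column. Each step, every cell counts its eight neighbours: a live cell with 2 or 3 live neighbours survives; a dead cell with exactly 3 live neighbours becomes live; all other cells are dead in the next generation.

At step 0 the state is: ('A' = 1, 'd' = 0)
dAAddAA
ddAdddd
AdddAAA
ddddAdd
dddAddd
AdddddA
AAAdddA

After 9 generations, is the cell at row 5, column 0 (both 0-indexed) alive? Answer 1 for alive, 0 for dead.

step 0: dAAddAA
ddAdddd
AdddAAA
ddddAdd
dddAddd
AdddddA
AAAdddA
step 1: dddAdAA
ddAAAdd
dddAAAA
dddAAdA
ddddddd
ddAdddA
ddAdddd
step 2: dddddAd
ddAdddd
ddddddA
dddAddA
dddAdAd
ddddddd
ddAAdAA
step 3: ddAAAAA
ddddddd
ddddddd
ddddAAA
ddddAdd
ddAAdAA
ddddAAA
step 4: dddAddA
dddAAAd
dddddAd
ddddAAd
ddddddd
dddAddA
Adddddd
step 5: dddAdAA
dddAdAA
dddAddA
ddddAAd
ddddAAd
ddddddd
AdddddA
step 6: ddddddd
AdAAddd
dddAddA
dddAddA
ddddAAd
dddddAA
AddddAA
step 7: AAddddd
ddAAddd
AddAAdA
dddAddA
ddddAdd
Adddddd
AddddAd
step 8: AAAdddA
ddAAAdA
AdddAAA
AddAddA
ddddddd
ddddddA
Adddddd
step 9: ddAddAA
ddAdAdd
dAAdddd
AdddAdd
AdddddA
ddddddd
ddddddd

0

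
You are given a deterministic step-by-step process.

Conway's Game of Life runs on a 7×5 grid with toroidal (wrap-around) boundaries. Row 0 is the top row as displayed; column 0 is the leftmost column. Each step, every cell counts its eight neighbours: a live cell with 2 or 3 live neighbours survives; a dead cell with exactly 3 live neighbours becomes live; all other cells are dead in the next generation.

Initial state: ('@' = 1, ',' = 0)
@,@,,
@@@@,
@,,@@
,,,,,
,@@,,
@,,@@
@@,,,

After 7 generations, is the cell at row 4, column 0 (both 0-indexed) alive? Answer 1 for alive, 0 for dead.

0

t=0: @,@,,
@@@@,
@,,@@
,,,,,
,@@,,
@,,@@
@@,,,
t=1: ,,,@,
,,,,,
@,,@,
@@@@@
@@@@@
,,,@@
,,@@,
t=2: ,,@@,
,,,,@
@,,@,
,,,,,
,,,,,
,,,,,
,,@,,
t=3: ,,@@,
,,@,@
,,,,@
,,,,,
,,,,,
,,,,,
,,@@,
t=4: ,@,,@
,,@,@
,,,@,
,,,,,
,,,,,
,,,,,
,,@@,
t=5: @@,,@
@,@,@
,,,@,
,,,,,
,,,,,
,,,,,
,,@@,
t=6: ,,,,,
,,@,,
,,,@@
,,,,,
,,,,,
,,,,,
@@@@@
t=7: @,,,@
,,,@,
,,,@,
,,,,,
,,,,,
@@@@@
@@@@@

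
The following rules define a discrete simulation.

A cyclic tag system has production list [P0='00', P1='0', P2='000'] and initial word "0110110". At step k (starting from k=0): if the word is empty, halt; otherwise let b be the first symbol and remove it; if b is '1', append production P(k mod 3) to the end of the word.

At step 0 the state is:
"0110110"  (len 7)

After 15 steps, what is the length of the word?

0

step 0: "0110110"  (len 7)
step 1: "110110"  (len 6)
step 2: "101100"  (len 6)
step 3: "01100000"  (len 8)
step 4: "1100000"  (len 7)
step 5: "1000000"  (len 7)
step 6: "000000000"  (len 9)
step 7: "00000000"  (len 8)
step 8: "0000000"  (len 7)
step 9: "000000"  (len 6)
step 10: "00000"  (len 5)
step 11: "0000"  (len 4)
step 12: "000"  (len 3)
step 13: "00"  (len 2)
step 14: "0"  (len 1)
step 15: (halted — word empty)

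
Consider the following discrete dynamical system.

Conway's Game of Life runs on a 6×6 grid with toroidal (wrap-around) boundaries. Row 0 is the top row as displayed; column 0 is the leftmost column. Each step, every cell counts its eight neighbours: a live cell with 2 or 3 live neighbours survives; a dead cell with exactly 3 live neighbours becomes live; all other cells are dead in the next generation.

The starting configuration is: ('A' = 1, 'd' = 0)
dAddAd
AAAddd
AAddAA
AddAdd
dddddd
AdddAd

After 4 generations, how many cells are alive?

2

0) dAddAd
AAAddd
AAddAA
AddAdd
dddddd
AdddAd
1) ddAAdd
ddAAAd
dddAAd
AAddAd
dddddA
dddddA
2) ddAddd
dddddd
dAdddd
AddAAd
ddddAA
ddddAd
3) dddddd
dddddd
dddddd
AddAAd
dddddd
dddAAA
4) ddddAd
dddddd
dddddd
dddddd
dddddd
ddddAd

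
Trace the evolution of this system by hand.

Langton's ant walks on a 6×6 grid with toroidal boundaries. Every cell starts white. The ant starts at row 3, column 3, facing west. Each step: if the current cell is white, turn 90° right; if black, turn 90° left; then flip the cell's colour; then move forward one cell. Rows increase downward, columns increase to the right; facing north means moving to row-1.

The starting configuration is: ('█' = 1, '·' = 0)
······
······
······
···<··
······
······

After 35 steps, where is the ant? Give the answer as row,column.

3,0

gen 0: ······
······
······
···<··
······
······
gen 1: ······
······
···^··
···█··
······
······
gen 2: ······
······
···█>·
···█··
······
······
gen 3: ······
······
···██·
···█v·
······
······
gen 4: ······
······
···██·
···<█·
······
······
gen 5: ······
······
···██·
····█·
···v··
······
gen 6: ······
······
···██·
····█·
··<█··
······
gen 7: ······
······
···██·
··^·█·
··██··
······
gen 8: ······
······
···██·
··█>█·
··██··
······
gen 9: ······
······
···██·
··███·
··█v··
······
gen 10: ······
······
···██·
··███·
··█·>·
······
gen 11: ······
······
···██·
··███·
··█·█·
····v·
gen 12: ······
······
···██·
··███·
··█·█·
···<█·
gen 13: ······
······
···██·
··███·
··█^█·
···██·
gen 14: ······
······
···██·
··███·
··██>·
···██·
gen 15: ······
······
···██·
··██^·
··██··
···██·
gen 16: ······
······
···██·
··█<··
··██··
···██·
gen 17: ······
······
···██·
··█···
··█v··
···██·
gen 18: ······
······
···██·
··█···
··█·>·
···██·
gen 19: ······
······
···██·
··█···
··█·█·
···█v·
gen 20: ······
······
···██·
··█···
··█·█·
···█·>
gen 21: ·····v
······
···██·
··█···
··█·█·
···█·█
gen 22: ····<█
······
···██·
··█···
··█·█·
···█·█
gen 23: ····██
······
···██·
··█···
··█·█·
···█^█
gen 24: ····██
······
···██·
··█···
··█·█·
···██>
gen 25: ····██
······
···██·
··█···
··█·█^
···██·
gen 26: ····██
······
···██·
··█···
>·█·██
···██·
gen 27: ····██
······
···██·
··█···
█·█·██
v··██·
gen 28: ····██
······
···██·
··█···
█·█·██
█··██<
gen 29: ····██
······
···██·
··█···
█·█·█^
█··███
gen 30: ····██
······
···██·
··█···
█·█·<·
█··███
gen 31: ····██
······
···██·
··█···
█·█···
█··█v█
gen 32: ····██
······
···██·
··█···
█·█···
█··█·>
gen 33: ····██
······
···██·
··█···
█·█··^
█··█··
gen 34: ····██
······
···██·
··█···
>·█··█
█··█··
gen 35: ····██
······
···██·
^·█···
··█··█
█··█··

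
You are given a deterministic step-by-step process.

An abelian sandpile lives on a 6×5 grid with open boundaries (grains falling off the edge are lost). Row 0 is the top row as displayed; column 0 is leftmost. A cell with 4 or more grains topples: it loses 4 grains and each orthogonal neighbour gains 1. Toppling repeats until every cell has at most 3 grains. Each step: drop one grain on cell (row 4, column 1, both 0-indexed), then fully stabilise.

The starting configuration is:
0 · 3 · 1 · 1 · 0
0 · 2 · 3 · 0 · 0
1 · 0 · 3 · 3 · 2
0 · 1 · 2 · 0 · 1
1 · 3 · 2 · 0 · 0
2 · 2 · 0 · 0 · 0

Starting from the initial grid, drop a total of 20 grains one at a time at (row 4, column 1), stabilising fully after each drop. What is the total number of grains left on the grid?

[0] 0 · 3 · 1 · 1 · 0
0 · 2 · 3 · 0 · 0
1 · 0 · 3 · 3 · 2
0 · 1 · 2 · 0 · 1
1 · 3 · 2 · 0 · 0
2 · 2 · 0 · 0 · 0
[1] 0 · 3 · 1 · 1 · 0
0 · 2 · 3 · 0 · 0
1 · 0 · 3 · 3 · 2
0 · 2 · 2 · 0 · 1
2 · 0 · 3 · 0 · 0
2 · 3 · 0 · 0 · 0
[2] 0 · 3 · 1 · 1 · 0
0 · 2 · 3 · 0 · 0
1 · 0 · 3 · 3 · 2
0 · 2 · 2 · 0 · 1
2 · 1 · 3 · 0 · 0
2 · 3 · 0 · 0 · 0
[3] 0 · 3 · 1 · 1 · 0
0 · 2 · 3 · 0 · 0
1 · 0 · 3 · 3 · 2
0 · 2 · 2 · 0 · 1
2 · 2 · 3 · 0 · 0
2 · 3 · 0 · 0 · 0
[4] 0 · 3 · 1 · 1 · 0
0 · 2 · 3 · 0 · 0
1 · 0 · 3 · 3 · 2
0 · 2 · 2 · 0 · 1
2 · 3 · 3 · 0 · 0
2 · 3 · 0 · 0 · 0
[5] 0 · 3 · 1 · 1 · 0
0 · 2 · 3 · 0 · 0
1 · 0 · 3 · 3 · 2
0 · 3 · 3 · 0 · 1
3 · 2 · 0 · 1 · 0
3 · 0 · 2 · 0 · 0
[6] 0 · 3 · 1 · 1 · 0
0 · 2 · 3 · 0 · 0
1 · 0 · 3 · 3 · 2
0 · 3 · 3 · 0 · 1
3 · 3 · 0 · 1 · 0
3 · 0 · 2 · 0 · 0
[7] 0 · 3 · 2 · 1 · 0
0 · 3 · 0 · 2 · 0
1 · 2 · 2 · 0 · 3
2 · 1 · 1 · 2 · 1
1 · 2 · 2 · 1 · 0
0 · 2 · 2 · 0 · 0
[8] 0 · 3 · 2 · 1 · 0
0 · 3 · 0 · 2 · 0
1 · 2 · 2 · 0 · 3
2 · 1 · 1 · 2 · 1
1 · 3 · 2 · 1 · 0
0 · 2 · 2 · 0 · 0
[9] 0 · 3 · 2 · 1 · 0
0 · 3 · 0 · 2 · 0
1 · 2 · 2 · 0 · 3
2 · 2 · 1 · 2 · 1
2 · 0 · 3 · 1 · 0
0 · 3 · 2 · 0 · 0
[10] 0 · 3 · 2 · 1 · 0
0 · 3 · 0 · 2 · 0
1 · 2 · 2 · 0 · 3
2 · 2 · 1 · 2 · 1
2 · 1 · 3 · 1 · 0
0 · 3 · 2 · 0 · 0
[11] 0 · 3 · 2 · 1 · 0
0 · 3 · 0 · 2 · 0
1 · 2 · 2 · 0 · 3
2 · 2 · 1 · 2 · 1
2 · 2 · 3 · 1 · 0
0 · 3 · 2 · 0 · 0
[12] 0 · 3 · 2 · 1 · 0
0 · 3 · 0 · 2 · 0
1 · 2 · 2 · 0 · 3
2 · 2 · 1 · 2 · 1
2 · 3 · 3 · 1 · 0
0 · 3 · 2 · 0 · 0
[13] 0 · 3 · 2 · 1 · 0
0 · 3 · 0 · 2 · 0
1 · 2 · 2 · 0 · 3
2 · 3 · 2 · 2 · 1
3 · 2 · 1 · 2 · 0
1 · 1 · 0 · 1 · 0
[14] 0 · 3 · 2 · 1 · 0
0 · 3 · 0 · 2 · 0
1 · 2 · 2 · 0 · 3
2 · 3 · 2 · 2 · 1
3 · 3 · 1 · 2 · 0
1 · 1 · 0 · 1 · 0
[15] 0 · 3 · 2 · 1 · 0
0 · 3 · 0 · 2 · 0
2 · 3 · 2 · 0 · 3
0 · 1 · 3 · 2 · 1
1 · 2 · 2 · 2 · 0
2 · 2 · 0 · 1 · 0
[16] 0 · 3 · 2 · 1 · 0
0 · 3 · 0 · 2 · 0
2 · 3 · 2 · 0 · 3
0 · 1 · 3 · 2 · 1
1 · 3 · 2 · 2 · 0
2 · 2 · 0 · 1 · 0
[17] 0 · 3 · 2 · 1 · 0
0 · 3 · 0 · 2 · 0
2 · 3 · 2 · 0 · 3
0 · 2 · 3 · 2 · 1
2 · 0 · 3 · 2 · 0
2 · 3 · 0 · 1 · 0
[18] 0 · 3 · 2 · 1 · 0
0 · 3 · 0 · 2 · 0
2 · 3 · 2 · 0 · 3
0 · 2 · 3 · 2 · 1
2 · 1 · 3 · 2 · 0
2 · 3 · 0 · 1 · 0
[19] 0 · 3 · 2 · 1 · 0
0 · 3 · 0 · 2 · 0
2 · 3 · 2 · 0 · 3
0 · 2 · 3 · 2 · 1
2 · 2 · 3 · 2 · 0
2 · 3 · 0 · 1 · 0
[20] 0 · 3 · 2 · 1 · 0
0 · 3 · 0 · 2 · 0
2 · 3 · 2 · 0 · 3
0 · 2 · 3 · 2 · 1
2 · 3 · 3 · 2 · 0
2 · 3 · 0 · 1 · 0

45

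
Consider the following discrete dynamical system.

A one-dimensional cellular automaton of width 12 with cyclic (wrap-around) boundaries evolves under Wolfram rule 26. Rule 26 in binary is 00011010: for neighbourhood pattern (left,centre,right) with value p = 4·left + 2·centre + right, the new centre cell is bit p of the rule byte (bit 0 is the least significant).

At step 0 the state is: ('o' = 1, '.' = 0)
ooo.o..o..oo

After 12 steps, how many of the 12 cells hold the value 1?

7

[0] ooo.o..o..oo
[1] .....oo.ooo.
[2] ....oo..o..o
[3] o..oo.oo.oo.
[4] .ooo..o..o..
[5] oo..oo.oo.o.
[6] o.ooo..o....
[7] ..o..oo.o..o
[8] oo.ooo...oo.
[9] o..o..o.oo..
[10] .oo.oo..o.oo
[11] .o..o.oo..o.
[12] o.oo..o.oo.o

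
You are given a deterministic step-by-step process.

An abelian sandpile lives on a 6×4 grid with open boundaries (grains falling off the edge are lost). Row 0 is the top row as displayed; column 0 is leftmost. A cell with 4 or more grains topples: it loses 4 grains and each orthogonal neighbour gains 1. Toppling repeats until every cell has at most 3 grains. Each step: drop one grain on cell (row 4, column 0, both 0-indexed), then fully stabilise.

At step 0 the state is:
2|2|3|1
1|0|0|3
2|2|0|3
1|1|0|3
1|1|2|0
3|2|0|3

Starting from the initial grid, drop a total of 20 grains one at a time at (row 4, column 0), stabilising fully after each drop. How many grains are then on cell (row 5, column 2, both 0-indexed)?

0) 2|2|3|1
1|0|0|3
2|2|0|3
1|1|0|3
1|1|2|0
3|2|0|3
1) 2|2|3|1
1|0|0|3
2|2|0|3
1|1|0|3
2|1|2|0
3|2|0|3
2) 2|2|3|1
1|0|0|3
2|2|0|3
1|1|0|3
3|1|2|0
3|2|0|3
3) 2|2|3|1
1|0|0|3
2|2|0|3
2|1|0|3
1|2|2|0
0|3|0|3
4) 2|2|3|1
1|0|0|3
2|2|0|3
2|1|0|3
2|2|2|0
0|3|0|3
5) 2|2|3|1
1|0|0|3
2|2|0|3
2|1|0|3
3|2|2|0
0|3|0|3
6) 2|2|3|1
1|0|0|3
2|2|0|3
3|1|0|3
0|3|2|0
1|3|0|3
7) 2|2|3|1
1|0|0|3
2|2|0|3
3|1|0|3
1|3|2|0
1|3|0|3
8) 2|2|3|1
1|0|0|3
2|2|0|3
3|1|0|3
2|3|2|0
1|3|0|3
9) 2|2|3|1
1|0|0|3
2|2|0|3
3|1|0|3
3|3|2|0
1|3|0|3
10) 2|2|3|1
1|0|0|3
3|2|0|3
0|3|0|3
2|1|3|0
3|0|1|3
11) 2|2|3|1
1|0|0|3
3|2|0|3
0|3|0|3
3|1|3|0
3|0|1|3
12) 2|2|3|1
1|0|0|3
3|2|0|3
1|3|0|3
1|2|3|0
0|1|1|3
13) 2|2|3|1
1|0|0|3
3|2|0|3
1|3|0|3
2|2|3|0
0|1|1|3
14) 2|2|3|1
1|0|0|3
3|2|0|3
1|3|0|3
3|2|3|0
0|1|1|3
15) 2|2|3|1
1|0|0|3
3|2|0|3
2|3|0|3
0|3|3|0
1|1|1|3
16) 2|2|3|1
1|0|0|3
3|2|0|3
2|3|0|3
1|3|3|0
1|1|1|3
17) 2|2|3|1
1|0|0|3
3|2|0|3
2|3|0|3
2|3|3|0
1|1|1|3
18) 2|2|3|1
1|0|0|3
3|2|0|3
2|3|0|3
3|3|3|0
1|1|1|3
19) 2|2|3|1
2|1|0|3
1|0|1|3
1|2|2|3
2|2|0|1
2|2|2|3
20) 2|2|3|1
2|1|0|3
1|0|1|3
1|2|2|3
3|2|0|1
2|2|2|3

2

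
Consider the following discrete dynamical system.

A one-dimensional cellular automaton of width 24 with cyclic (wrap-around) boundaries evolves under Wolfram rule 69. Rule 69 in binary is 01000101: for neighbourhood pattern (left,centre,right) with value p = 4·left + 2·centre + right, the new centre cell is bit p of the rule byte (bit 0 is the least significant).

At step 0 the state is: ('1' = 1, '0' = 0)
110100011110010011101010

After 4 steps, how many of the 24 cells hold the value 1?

10

t=0: 110100011110010011101010
t=1: 010101000010010000101010
t=2: 010101011010010110101010
t=3: 010101001010010010101010
t=4: 010101001010010010101010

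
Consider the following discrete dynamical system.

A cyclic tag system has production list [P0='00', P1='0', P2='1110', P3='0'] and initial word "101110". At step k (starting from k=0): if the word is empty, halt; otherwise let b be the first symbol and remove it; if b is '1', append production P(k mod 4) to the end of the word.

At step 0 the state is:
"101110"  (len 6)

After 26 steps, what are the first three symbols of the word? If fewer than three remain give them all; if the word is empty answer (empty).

000

t=0: "101110"  (len 6)
t=1: "0111000"  (len 7)
t=2: "111000"  (len 6)
t=3: "110001110"  (len 9)
t=4: "100011100"  (len 9)
t=5: "0001110000"  (len 10)
t=6: "001110000"  (len 9)
t=7: "01110000"  (len 8)
t=8: "1110000"  (len 7)
t=9: "11000000"  (len 8)
t=10: "10000000"  (len 8)
t=11: "00000001110"  (len 11)
t=12: "0000001110"  (len 10)
t=13: "000001110"  (len 9)
t=14: "00001110"  (len 8)
t=15: "0001110"  (len 7)
t=16: "001110"  (len 6)
t=17: "01110"  (len 5)
t=18: "1110"  (len 4)
t=19: "1101110"  (len 7)
t=20: "1011100"  (len 7)
t=21: "01110000"  (len 8)
t=22: "1110000"  (len 7)
t=23: "1100001110"  (len 10)
t=24: "1000011100"  (len 10)
t=25: "00001110000"  (len 11)
t=26: "0001110000"  (len 10)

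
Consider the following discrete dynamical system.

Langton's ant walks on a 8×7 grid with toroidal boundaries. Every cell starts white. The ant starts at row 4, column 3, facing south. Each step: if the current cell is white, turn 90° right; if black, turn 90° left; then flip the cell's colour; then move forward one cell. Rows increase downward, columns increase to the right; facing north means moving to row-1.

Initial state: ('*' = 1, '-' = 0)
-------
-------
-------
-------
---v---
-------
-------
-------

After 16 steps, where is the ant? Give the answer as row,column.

4,3

gen 0: -------
-------
-------
-------
---v---
-------
-------
-------
gen 1: -------
-------
-------
-------
--<*---
-------
-------
-------
gen 2: -------
-------
-------
--^----
--**---
-------
-------
-------
gen 3: -------
-------
-------
--*>---
--**---
-------
-------
-------
gen 4: -------
-------
-------
--**---
--*v---
-------
-------
-------
gen 5: -------
-------
-------
--**---
--*->--
-------
-------
-------
gen 6: -------
-------
-------
--**---
--*-*--
----v--
-------
-------
gen 7: -------
-------
-------
--**---
--*-*--
---<*--
-------
-------
gen 8: -------
-------
-------
--**---
--*^*--
---**--
-------
-------
gen 9: -------
-------
-------
--**---
--**>--
---**--
-------
-------
gen 10: -------
-------
-------
--**^--
--**---
---**--
-------
-------
gen 11: -------
-------
-------
--***>-
--**---
---**--
-------
-------
gen 12: -------
-------
-------
--****-
--**-v-
---**--
-------
-------
gen 13: -------
-------
-------
--****-
--**<*-
---**--
-------
-------
gen 14: -------
-------
-------
--**^*-
--****-
---**--
-------
-------
gen 15: -------
-------
-------
--*<-*-
--****-
---**--
-------
-------
gen 16: -------
-------
-------
--*--*-
--*v**-
---**--
-------
-------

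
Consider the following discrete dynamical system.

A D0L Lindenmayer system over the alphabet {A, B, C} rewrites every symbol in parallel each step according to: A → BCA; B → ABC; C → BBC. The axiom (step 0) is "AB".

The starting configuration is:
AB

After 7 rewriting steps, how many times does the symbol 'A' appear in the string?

972

0) AB
1) BCAABC
2) ABCBBCBCABCAABCBBC
3) BCAABCBBCABCABCBBCABCBBCBCAABCBBCBCABCAABCBBCABCABCBBC
4) ABCBBCBCABCAABCBBCABCABCBBCBCAABCBBCBCAABCBBCABCABCBBCBCAA…CBCAABCBBCBCABCAABCBBCABCABCBBCBCAABCBBCBCAABCBBCABCABCBBC  (len 162)
5) BCAABCBBCABCABCBBCABCBBCBCAABCBBCBCABCAABCBBCABCABCBBCBCAA…CBBCABCBBCBCABCAABCBBCABCABCBBCBCAABCBBCBCAABCBBCABCABCBBC  (len 486)
6) ABCBBCBCABCAABCBBCABCABCBBCBCAABCBBCBCAABCBBCABCABCBBCBCAA…CBBCABCBBCBCABCAABCBBCABCABCBBCBCAABCBBCBCAABCBBCABCABCBBC  (len 1458)
7) BCAABCBBCABCABCBBCABCBBCBCAABCBBCBCABCAABCBBCABCABCBBCBCAA…CBBCABCBBCBCABCAABCBBCABCABCBBCBCAABCBBCBCAABCBBCABCABCBBC  (len 4374)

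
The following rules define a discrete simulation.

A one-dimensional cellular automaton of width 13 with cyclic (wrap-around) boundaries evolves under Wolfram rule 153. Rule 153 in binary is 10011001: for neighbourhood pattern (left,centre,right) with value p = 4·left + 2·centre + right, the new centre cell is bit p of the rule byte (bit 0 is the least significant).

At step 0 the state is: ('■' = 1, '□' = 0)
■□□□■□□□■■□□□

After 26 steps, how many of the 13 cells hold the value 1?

7

k=0  ■□□□■□□□■■□□□
k=1  □■■□□■■□■□■■□
k=2  □■□■□■□□□□■□■
k=3  □□□□□□■■■□□□□
k=4  ■■■■■□■■□■■■■
k=5  ■■■■□□■□□■■■■
k=6  ■■■□■□□■□■■■■
k=7  ■■□□□■□□□■■■■
k=8  ■□■■□□■■□■■■■
k=9  □□■□■□■□□■■■■
k=10  ■□□□□□□■□■■■□
k=11  □■■■■■□□□■■□□
k=12  □■■■■□■■□■□■■
k=13  □■■■□□■□□□□■□
k=14  □■■□■□□■■■□□■
k=15  □■□□□■□■■□■□□
k=16  □□■■□□□■□□□■■
k=17  ■□■□■■□□■■□■□
k=18  □□□□■□■□■□□□□
k=19  ■■■□□□□□□■■■■
k=20  ■■□■■■■■□■■■■
k=21  ■□□■■■■□□■■■■
k=22  □■□■■■□■□■■■■
k=23  □□□■■□□□□■■■□
k=24  ■■□■□■■■□■■□■
k=25  ■□□□□■■□□■□□■
k=26  □■■■□■□■□□■□■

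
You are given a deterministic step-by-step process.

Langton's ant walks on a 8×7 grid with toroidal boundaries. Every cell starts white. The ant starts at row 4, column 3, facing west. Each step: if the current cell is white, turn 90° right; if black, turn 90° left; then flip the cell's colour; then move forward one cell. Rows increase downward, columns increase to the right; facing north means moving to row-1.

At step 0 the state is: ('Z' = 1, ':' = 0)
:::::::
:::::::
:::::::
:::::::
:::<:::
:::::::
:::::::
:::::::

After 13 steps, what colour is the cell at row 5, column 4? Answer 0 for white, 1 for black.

1

0) :::::::
:::::::
:::::::
:::::::
:::<:::
:::::::
:::::::
:::::::
1) :::::::
:::::::
:::::::
:::^:::
:::Z:::
:::::::
:::::::
:::::::
2) :::::::
:::::::
:::::::
:::Z>::
:::Z:::
:::::::
:::::::
:::::::
3) :::::::
:::::::
:::::::
:::ZZ::
:::Zv::
:::::::
:::::::
:::::::
4) :::::::
:::::::
:::::::
:::ZZ::
:::<Z::
:::::::
:::::::
:::::::
5) :::::::
:::::::
:::::::
:::ZZ::
::::Z::
:::v:::
:::::::
:::::::
6) :::::::
:::::::
:::::::
:::ZZ::
::::Z::
::<Z:::
:::::::
:::::::
7) :::::::
:::::::
:::::::
:::ZZ::
::^:Z::
::ZZ:::
:::::::
:::::::
8) :::::::
:::::::
:::::::
:::ZZ::
::Z>Z::
::ZZ:::
:::::::
:::::::
9) :::::::
:::::::
:::::::
:::ZZ::
::ZZZ::
::Zv:::
:::::::
:::::::
10) :::::::
:::::::
:::::::
:::ZZ::
::ZZZ::
::Z:>::
:::::::
:::::::
11) :::::::
:::::::
:::::::
:::ZZ::
::ZZZ::
::Z:Z::
::::v::
:::::::
12) :::::::
:::::::
:::::::
:::ZZ::
::ZZZ::
::Z:Z::
:::<Z::
:::::::
13) :::::::
:::::::
:::::::
:::ZZ::
::ZZZ::
::Z^Z::
:::ZZ::
:::::::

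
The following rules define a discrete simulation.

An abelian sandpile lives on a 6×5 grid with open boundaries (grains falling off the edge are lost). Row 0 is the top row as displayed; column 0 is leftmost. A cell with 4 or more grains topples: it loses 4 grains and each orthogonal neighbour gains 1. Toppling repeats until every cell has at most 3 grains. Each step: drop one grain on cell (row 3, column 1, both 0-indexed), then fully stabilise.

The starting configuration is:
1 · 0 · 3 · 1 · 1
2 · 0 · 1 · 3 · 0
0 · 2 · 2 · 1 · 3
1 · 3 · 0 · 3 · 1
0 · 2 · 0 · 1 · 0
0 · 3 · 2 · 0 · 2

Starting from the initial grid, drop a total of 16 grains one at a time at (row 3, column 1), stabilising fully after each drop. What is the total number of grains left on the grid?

gen 0: 1 · 0 · 3 · 1 · 1
2 · 0 · 1 · 3 · 0
0 · 2 · 2 · 1 · 3
1 · 3 · 0 · 3 · 1
0 · 2 · 0 · 1 · 0
0 · 3 · 2 · 0 · 2
gen 1: 1 · 0 · 3 · 1 · 1
2 · 0 · 1 · 3 · 0
0 · 3 · 2 · 1 · 3
2 · 0 · 1 · 3 · 1
0 · 3 · 0 · 1 · 0
0 · 3 · 2 · 0 · 2
gen 2: 1 · 0 · 3 · 1 · 1
2 · 0 · 1 · 3 · 0
0 · 3 · 2 · 1 · 3
2 · 1 · 1 · 3 · 1
0 · 3 · 0 · 1 · 0
0 · 3 · 2 · 0 · 2
gen 3: 1 · 0 · 3 · 1 · 1
2 · 0 · 1 · 3 · 0
0 · 3 · 2 · 1 · 3
2 · 2 · 1 · 3 · 1
0 · 3 · 0 · 1 · 0
0 · 3 · 2 · 0 · 2
gen 4: 1 · 0 · 3 · 1 · 1
2 · 0 · 1 · 3 · 0
0 · 3 · 2 · 1 · 3
2 · 3 · 1 · 3 · 1
0 · 3 · 0 · 1 · 0
0 · 3 · 2 · 0 · 2
gen 5: 1 · 0 · 3 · 1 · 1
2 · 1 · 1 · 3 · 0
1 · 0 · 3 · 1 · 3
3 · 2 · 2 · 3 · 1
1 · 1 · 1 · 1 · 0
1 · 0 · 3 · 0 · 2
gen 6: 1 · 0 · 3 · 1 · 1
2 · 1 · 1 · 3 · 0
1 · 0 · 3 · 1 · 3
3 · 3 · 2 · 3 · 1
1 · 1 · 1 · 1 · 0
1 · 0 · 3 · 0 · 2
gen 7: 1 · 0 · 3 · 1 · 1
2 · 1 · 1 · 3 · 0
2 · 1 · 3 · 1 · 3
0 · 1 · 3 · 3 · 1
2 · 2 · 1 · 1 · 0
1 · 0 · 3 · 0 · 2
gen 8: 1 · 0 · 3 · 1 · 1
2 · 1 · 1 · 3 · 0
2 · 1 · 3 · 1 · 3
0 · 2 · 3 · 3 · 1
2 · 2 · 1 · 1 · 0
1 · 0 · 3 · 0 · 2
gen 9: 1 · 0 · 3 · 1 · 1
2 · 1 · 1 · 3 · 0
2 · 1 · 3 · 1 · 3
0 · 3 · 3 · 3 · 1
2 · 2 · 1 · 1 · 0
1 · 0 · 3 · 0 · 2
gen 10: 1 · 0 · 3 · 1 · 1
2 · 1 · 2 · 3 · 0
2 · 3 · 0 · 3 · 3
1 · 1 · 2 · 0 · 2
2 · 3 · 2 · 2 · 0
1 · 0 · 3 · 0 · 2
gen 11: 1 · 0 · 3 · 1 · 1
2 · 1 · 2 · 3 · 0
2 · 3 · 0 · 3 · 3
1 · 2 · 2 · 0 · 2
2 · 3 · 2 · 2 · 0
1 · 0 · 3 · 0 · 2
gen 12: 1 · 0 · 3 · 1 · 1
2 · 1 · 2 · 3 · 0
2 · 3 · 0 · 3 · 3
1 · 3 · 2 · 0 · 2
2 · 3 · 2 · 2 · 0
1 · 0 · 3 · 0 · 2
gen 13: 1 · 0 · 3 · 1 · 1
2 · 2 · 2 · 3 · 0
3 · 0 · 1 · 3 · 3
2 · 2 · 3 · 0 · 2
3 · 0 · 3 · 2 · 0
1 · 1 · 3 · 0 · 2
gen 14: 1 · 0 · 3 · 1 · 1
2 · 2 · 2 · 3 · 0
3 · 0 · 1 · 3 · 3
2 · 3 · 3 · 0 · 2
3 · 0 · 3 · 2 · 0
1 · 1 · 3 · 0 · 2
gen 15: 1 · 0 · 3 · 1 · 1
2 · 2 · 2 · 3 · 0
3 · 1 · 2 · 3 · 3
3 · 1 · 1 · 1 · 2
3 · 2 · 1 · 3 · 0
1 · 2 · 0 · 1 · 2
gen 16: 1 · 0 · 3 · 1 · 1
2 · 2 · 2 · 3 · 0
3 · 1 · 2 · 3 · 3
3 · 2 · 1 · 1 · 2
3 · 2 · 1 · 3 · 0
1 · 2 · 0 · 1 · 2

51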